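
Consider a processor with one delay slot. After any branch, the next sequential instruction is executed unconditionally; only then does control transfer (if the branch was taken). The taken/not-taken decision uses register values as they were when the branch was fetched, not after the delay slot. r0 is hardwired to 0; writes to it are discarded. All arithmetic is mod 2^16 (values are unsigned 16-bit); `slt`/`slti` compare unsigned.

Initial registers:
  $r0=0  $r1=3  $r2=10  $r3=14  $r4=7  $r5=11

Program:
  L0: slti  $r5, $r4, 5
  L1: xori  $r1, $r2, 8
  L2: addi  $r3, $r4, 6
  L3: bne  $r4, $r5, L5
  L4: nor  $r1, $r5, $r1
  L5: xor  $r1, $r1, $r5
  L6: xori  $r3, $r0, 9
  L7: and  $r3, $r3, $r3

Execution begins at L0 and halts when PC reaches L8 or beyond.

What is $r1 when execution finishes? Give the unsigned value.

#0 slti  $r5, $r4, 5 ; 0/3/10/14/7/0
#1 xori  $r1, $r2, 8 ; 0/2/10/14/7/0
#2 addi  $r3, $r4, 6 ; 0/2/10/13/7/0
#3 bne  $r4, $r5, L5 ; 0/2/10/13/7/0 ; →target
#4 nor  $r1, $r5, $r1 ; 0/65533/10/13/7/0
#5 xor  $r1, $r1, $r5 ; 0/65533/10/13/7/0
#6 xori  $r3, $r0, 9 ; 0/65533/10/9/7/0
#7 and  $r3, $r3, $r3 ; 0/65533/10/9/7/0

65533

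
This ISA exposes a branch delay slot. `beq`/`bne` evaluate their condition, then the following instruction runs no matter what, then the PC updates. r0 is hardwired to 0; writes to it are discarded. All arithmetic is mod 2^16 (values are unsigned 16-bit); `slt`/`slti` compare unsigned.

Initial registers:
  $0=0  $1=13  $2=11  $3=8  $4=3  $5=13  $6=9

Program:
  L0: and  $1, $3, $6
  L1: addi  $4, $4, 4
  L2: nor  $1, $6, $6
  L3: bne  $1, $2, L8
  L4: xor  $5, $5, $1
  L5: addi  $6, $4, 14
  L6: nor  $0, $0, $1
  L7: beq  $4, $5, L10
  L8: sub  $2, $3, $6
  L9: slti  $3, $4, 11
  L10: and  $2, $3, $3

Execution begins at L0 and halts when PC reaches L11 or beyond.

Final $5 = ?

65531

[0] and  $1, $3, $6  →  {$0:0, $1:8, $2:11, $3:8, $4:3, $5:13, $6:9}
[1] addi  $4, $4, 4  →  {$0:0, $1:8, $2:11, $3:8, $4:7, $5:13, $6:9}
[2] nor  $1, $6, $6  →  {$0:0, $1:65526, $2:11, $3:8, $4:7, $5:13, $6:9}
[3] bne  $1, $2, L8  →  {$0:0, $1:65526, $2:11, $3:8, $4:7, $5:13, $6:9}  ⟨branch taken⟩
[4] xor  $5, $5, $1  →  {$0:0, $1:65526, $2:11, $3:8, $4:7, $5:65531, $6:9}
[8] sub  $2, $3, $6  →  {$0:0, $1:65526, $2:65535, $3:8, $4:7, $5:65531, $6:9}
[9] slti  $3, $4, 11  →  {$0:0, $1:65526, $2:65535, $3:1, $4:7, $5:65531, $6:9}
[10] and  $2, $3, $3  →  {$0:0, $1:65526, $2:1, $3:1, $4:7, $5:65531, $6:9}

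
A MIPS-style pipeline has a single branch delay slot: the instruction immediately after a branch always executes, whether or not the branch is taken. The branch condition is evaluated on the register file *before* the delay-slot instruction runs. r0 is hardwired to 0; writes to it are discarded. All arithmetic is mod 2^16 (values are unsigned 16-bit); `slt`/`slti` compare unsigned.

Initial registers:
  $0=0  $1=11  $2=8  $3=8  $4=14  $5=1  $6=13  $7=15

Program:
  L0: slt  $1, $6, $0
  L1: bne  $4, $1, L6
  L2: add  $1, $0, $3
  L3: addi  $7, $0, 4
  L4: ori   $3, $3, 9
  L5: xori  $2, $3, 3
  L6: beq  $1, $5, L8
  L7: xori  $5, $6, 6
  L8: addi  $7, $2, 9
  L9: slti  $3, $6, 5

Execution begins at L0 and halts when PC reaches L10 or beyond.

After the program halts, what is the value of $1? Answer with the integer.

8

PC=0  slt  $1, $6, $0        | $0=0 $1=0 $2=8 $3=8 $4=14 $5=1 $6=13 $7=15
PC=1  bne  $4, $1, L6        | $0=0 $1=0 $2=8 $3=8 $4=14 $5=1 $6=13 $7=15  [TAKEN]
PC=2  add  $1, $0, $3        | $0=0 $1=8 $2=8 $3=8 $4=14 $5=1 $6=13 $7=15
PC=6  beq  $1, $5, L8        | $0=0 $1=8 $2=8 $3=8 $4=14 $5=1 $6=13 $7=15  [not taken]
PC=7  xori  $5, $6, 6        | $0=0 $1=8 $2=8 $3=8 $4=14 $5=11 $6=13 $7=15
PC=8  addi  $7, $2, 9        | $0=0 $1=8 $2=8 $3=8 $4=14 $5=11 $6=13 $7=17
PC=9  slti  $3, $6, 5        | $0=0 $1=8 $2=8 $3=0 $4=14 $5=11 $6=13 $7=17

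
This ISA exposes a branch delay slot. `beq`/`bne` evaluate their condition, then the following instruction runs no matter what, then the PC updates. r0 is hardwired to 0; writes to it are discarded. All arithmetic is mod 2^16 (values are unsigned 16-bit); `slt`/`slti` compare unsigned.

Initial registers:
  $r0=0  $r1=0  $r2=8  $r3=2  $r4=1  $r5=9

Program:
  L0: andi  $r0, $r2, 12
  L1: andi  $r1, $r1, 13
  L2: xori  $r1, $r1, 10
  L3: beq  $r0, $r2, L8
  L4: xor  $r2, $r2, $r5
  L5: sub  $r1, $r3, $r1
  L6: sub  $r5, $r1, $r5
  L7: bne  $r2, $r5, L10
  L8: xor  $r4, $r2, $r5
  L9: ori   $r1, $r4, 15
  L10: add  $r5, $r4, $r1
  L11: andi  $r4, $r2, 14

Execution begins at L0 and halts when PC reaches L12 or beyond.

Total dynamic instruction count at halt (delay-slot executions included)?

11

  step pc=0: andi  $r0, $r2, 12  regs=(0,0,8,2,1,9)
  step pc=1: andi  $r1, $r1, 13  regs=(0,0,8,2,1,9)
  step pc=2: xori  $r1, $r1, 10  regs=(0,10,8,2,1,9)
  step pc=3: beq  $r0, $r2, L8  cond=F  regs=(0,10,8,2,1,9)
  step pc=4: xor  $r2, $r2, $r5  regs=(0,10,1,2,1,9)
  step pc=5: sub  $r1, $r3, $r1  regs=(0,65528,1,2,1,9)
  step pc=6: sub  $r5, $r1, $r5  regs=(0,65528,1,2,1,65519)
  step pc=7: bne  $r2, $r5, L10  cond=T  regs=(0,65528,1,2,1,65519)
  step pc=8: xor  $r4, $r2, $r5  regs=(0,65528,1,2,65518,65519)
  step pc=10: add  $r5, $r4, $r1  regs=(0,65528,1,2,65518,65510)
  step pc=11: andi  $r4, $r2, 14  regs=(0,65528,1,2,0,65510)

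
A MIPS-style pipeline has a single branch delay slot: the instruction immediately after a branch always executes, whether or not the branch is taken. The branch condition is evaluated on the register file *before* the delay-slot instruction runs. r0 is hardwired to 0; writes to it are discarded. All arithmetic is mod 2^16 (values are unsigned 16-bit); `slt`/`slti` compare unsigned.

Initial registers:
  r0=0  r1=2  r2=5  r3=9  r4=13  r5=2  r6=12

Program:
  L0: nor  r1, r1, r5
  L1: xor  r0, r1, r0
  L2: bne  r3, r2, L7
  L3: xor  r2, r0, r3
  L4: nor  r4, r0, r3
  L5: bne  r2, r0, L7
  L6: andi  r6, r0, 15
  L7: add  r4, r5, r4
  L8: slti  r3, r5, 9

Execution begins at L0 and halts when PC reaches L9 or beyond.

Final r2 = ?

#0 nor  r1, r1, r5 ; 0/65533/5/9/13/2/12
#1 xor  r0, r1, r0 ; 0/65533/5/9/13/2/12
#2 bne  r3, r2, L7 ; 0/65533/5/9/13/2/12 ; →target
#3 xor  r2, r0, r3 ; 0/65533/9/9/13/2/12
#7 add  r4, r5, r4 ; 0/65533/9/9/15/2/12
#8 slti  r3, r5, 9 ; 0/65533/9/1/15/2/12

9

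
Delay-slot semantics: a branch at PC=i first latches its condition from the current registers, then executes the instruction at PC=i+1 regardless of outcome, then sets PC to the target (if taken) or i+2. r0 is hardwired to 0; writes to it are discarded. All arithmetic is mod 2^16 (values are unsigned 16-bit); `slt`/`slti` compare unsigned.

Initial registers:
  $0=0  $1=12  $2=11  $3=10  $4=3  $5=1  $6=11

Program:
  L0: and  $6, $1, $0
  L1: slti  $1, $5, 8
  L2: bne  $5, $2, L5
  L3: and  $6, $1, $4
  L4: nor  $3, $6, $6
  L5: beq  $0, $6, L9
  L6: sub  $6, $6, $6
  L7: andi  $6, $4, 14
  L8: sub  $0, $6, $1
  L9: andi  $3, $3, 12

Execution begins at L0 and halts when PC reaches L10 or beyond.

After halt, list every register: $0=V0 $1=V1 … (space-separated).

$0=0 $1=1 $2=11 $3=8 $4=3 $5=1 $6=2

PC=0  and  $6, $1, $0        | $0=0 $1=12 $2=11 $3=10 $4=3 $5=1 $6=0
PC=1  slti  $1, $5, 8        | $0=0 $1=1 $2=11 $3=10 $4=3 $5=1 $6=0
PC=2  bne  $5, $2, L5        | $0=0 $1=1 $2=11 $3=10 $4=3 $5=1 $6=0  [TAKEN]
PC=3  and  $6, $1, $4        | $0=0 $1=1 $2=11 $3=10 $4=3 $5=1 $6=1
PC=5  beq  $0, $6, L9        | $0=0 $1=1 $2=11 $3=10 $4=3 $5=1 $6=1  [not taken]
PC=6  sub  $6, $6, $6        | $0=0 $1=1 $2=11 $3=10 $4=3 $5=1 $6=0
PC=7  andi  $6, $4, 14       | $0=0 $1=1 $2=11 $3=10 $4=3 $5=1 $6=2
PC=8  sub  $0, $6, $1        | $0=0 $1=1 $2=11 $3=10 $4=3 $5=1 $6=2
PC=9  andi  $3, $3, 12       | $0=0 $1=1 $2=11 $3=8 $4=3 $5=1 $6=2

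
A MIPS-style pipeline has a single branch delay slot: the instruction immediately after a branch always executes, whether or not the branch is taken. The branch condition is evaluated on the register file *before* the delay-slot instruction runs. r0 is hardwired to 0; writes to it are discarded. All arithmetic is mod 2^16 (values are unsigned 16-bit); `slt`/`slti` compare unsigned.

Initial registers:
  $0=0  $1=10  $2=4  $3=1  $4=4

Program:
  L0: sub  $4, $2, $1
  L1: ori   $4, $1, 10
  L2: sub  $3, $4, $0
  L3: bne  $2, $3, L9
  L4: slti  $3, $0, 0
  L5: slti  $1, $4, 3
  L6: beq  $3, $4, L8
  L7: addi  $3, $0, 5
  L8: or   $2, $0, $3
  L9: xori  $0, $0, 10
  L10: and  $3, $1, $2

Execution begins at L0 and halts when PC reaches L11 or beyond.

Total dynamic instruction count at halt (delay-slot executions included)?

7

[0] sub  $4, $2, $1  →  {$0:0, $1:10, $2:4, $3:1, $4:65530}
[1] ori   $4, $1, 10  →  {$0:0, $1:10, $2:4, $3:1, $4:10}
[2] sub  $3, $4, $0  →  {$0:0, $1:10, $2:4, $3:10, $4:10}
[3] bne  $2, $3, L9  →  {$0:0, $1:10, $2:4, $3:10, $4:10}  ⟨branch taken⟩
[4] slti  $3, $0, 0  →  {$0:0, $1:10, $2:4, $3:0, $4:10}
[9] xori  $0, $0, 10  →  {$0:0, $1:10, $2:4, $3:0, $4:10}
[10] and  $3, $1, $2  →  {$0:0, $1:10, $2:4, $3:0, $4:10}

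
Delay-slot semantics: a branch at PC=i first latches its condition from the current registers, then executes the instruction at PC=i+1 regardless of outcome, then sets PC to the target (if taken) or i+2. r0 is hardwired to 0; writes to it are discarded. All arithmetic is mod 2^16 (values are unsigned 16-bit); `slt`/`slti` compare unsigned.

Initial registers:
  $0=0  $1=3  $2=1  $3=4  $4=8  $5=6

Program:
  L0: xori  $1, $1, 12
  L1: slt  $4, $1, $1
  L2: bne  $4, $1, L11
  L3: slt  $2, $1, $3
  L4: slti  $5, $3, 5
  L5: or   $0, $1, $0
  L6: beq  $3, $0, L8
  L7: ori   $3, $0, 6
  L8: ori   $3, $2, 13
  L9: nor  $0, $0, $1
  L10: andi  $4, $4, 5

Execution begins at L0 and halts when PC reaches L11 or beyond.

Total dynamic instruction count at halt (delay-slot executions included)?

[0] xori  $1, $1, 12  →  {$0:0, $1:15, $2:1, $3:4, $4:8, $5:6}
[1] slt  $4, $1, $1  →  {$0:0, $1:15, $2:1, $3:4, $4:0, $5:6}
[2] bne  $4, $1, L11  →  {$0:0, $1:15, $2:1, $3:4, $4:0, $5:6}  ⟨branch taken⟩
[3] slt  $2, $1, $3  →  {$0:0, $1:15, $2:0, $3:4, $4:0, $5:6}

4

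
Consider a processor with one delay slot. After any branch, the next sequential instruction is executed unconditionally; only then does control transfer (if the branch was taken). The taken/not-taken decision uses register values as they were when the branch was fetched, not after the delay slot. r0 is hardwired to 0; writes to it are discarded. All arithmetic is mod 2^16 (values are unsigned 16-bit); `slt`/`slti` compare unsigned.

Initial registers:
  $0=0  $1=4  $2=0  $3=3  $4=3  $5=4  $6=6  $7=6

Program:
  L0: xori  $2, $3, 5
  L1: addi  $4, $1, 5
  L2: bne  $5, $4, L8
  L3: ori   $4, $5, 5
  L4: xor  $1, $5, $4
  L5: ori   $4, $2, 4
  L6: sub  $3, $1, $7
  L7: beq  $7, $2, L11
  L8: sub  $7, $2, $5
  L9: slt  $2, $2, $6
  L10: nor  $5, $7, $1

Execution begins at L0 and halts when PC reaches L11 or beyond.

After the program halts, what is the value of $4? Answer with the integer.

5

[0] xori  $2, $3, 5  →  {$0:0, $1:4, $2:6, $3:3, $4:3, $5:4, $6:6, $7:6}
[1] addi  $4, $1, 5  →  {$0:0, $1:4, $2:6, $3:3, $4:9, $5:4, $6:6, $7:6}
[2] bne  $5, $4, L8  →  {$0:0, $1:4, $2:6, $3:3, $4:9, $5:4, $6:6, $7:6}  ⟨branch taken⟩
[3] ori   $4, $5, 5  →  {$0:0, $1:4, $2:6, $3:3, $4:5, $5:4, $6:6, $7:6}
[8] sub  $7, $2, $5  →  {$0:0, $1:4, $2:6, $3:3, $4:5, $5:4, $6:6, $7:2}
[9] slt  $2, $2, $6  →  {$0:0, $1:4, $2:0, $3:3, $4:5, $5:4, $6:6, $7:2}
[10] nor  $5, $7, $1  →  {$0:0, $1:4, $2:0, $3:3, $4:5, $5:65529, $6:6, $7:2}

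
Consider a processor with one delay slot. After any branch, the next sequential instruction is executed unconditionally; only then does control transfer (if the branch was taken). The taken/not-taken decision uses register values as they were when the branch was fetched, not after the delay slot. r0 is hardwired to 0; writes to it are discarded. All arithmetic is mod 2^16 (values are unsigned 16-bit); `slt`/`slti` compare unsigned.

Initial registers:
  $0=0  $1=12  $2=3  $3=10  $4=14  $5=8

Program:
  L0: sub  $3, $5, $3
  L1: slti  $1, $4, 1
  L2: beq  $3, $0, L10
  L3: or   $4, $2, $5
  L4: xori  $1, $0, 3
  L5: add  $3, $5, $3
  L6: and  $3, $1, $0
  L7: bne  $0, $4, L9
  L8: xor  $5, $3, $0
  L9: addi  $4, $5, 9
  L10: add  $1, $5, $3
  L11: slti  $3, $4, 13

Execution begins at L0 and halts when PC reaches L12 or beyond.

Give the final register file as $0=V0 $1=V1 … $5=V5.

$0=0 $1=0 $2=3 $3=1 $4=9 $5=0

  step pc=0: sub  $3, $5, $3  regs=(0,12,3,65534,14,8)
  step pc=1: slti  $1, $4, 1  regs=(0,0,3,65534,14,8)
  step pc=2: beq  $3, $0, L10  cond=F  regs=(0,0,3,65534,14,8)
  step pc=3: or   $4, $2, $5  regs=(0,0,3,65534,11,8)
  step pc=4: xori  $1, $0, 3  regs=(0,3,3,65534,11,8)
  step pc=5: add  $3, $5, $3  regs=(0,3,3,6,11,8)
  step pc=6: and  $3, $1, $0  regs=(0,3,3,0,11,8)
  step pc=7: bne  $0, $4, L9  cond=T  regs=(0,3,3,0,11,8)
  step pc=8: xor  $5, $3, $0  regs=(0,3,3,0,11,0)
  step pc=9: addi  $4, $5, 9  regs=(0,3,3,0,9,0)
  step pc=10: add  $1, $5, $3  regs=(0,0,3,0,9,0)
  step pc=11: slti  $3, $4, 13  regs=(0,0,3,1,9,0)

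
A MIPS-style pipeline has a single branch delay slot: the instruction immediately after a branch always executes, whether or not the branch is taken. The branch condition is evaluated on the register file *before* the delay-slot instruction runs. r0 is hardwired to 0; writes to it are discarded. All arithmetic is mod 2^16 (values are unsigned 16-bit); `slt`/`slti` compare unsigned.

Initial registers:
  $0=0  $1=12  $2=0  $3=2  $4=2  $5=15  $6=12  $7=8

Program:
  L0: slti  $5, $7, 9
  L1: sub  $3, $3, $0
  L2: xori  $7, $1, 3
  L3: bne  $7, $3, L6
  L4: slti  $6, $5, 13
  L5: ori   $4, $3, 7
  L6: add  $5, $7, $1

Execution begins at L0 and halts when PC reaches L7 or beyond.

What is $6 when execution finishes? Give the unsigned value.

1

#0 slti  $5, $7, 9 ; 0/12/0/2/2/1/12/8
#1 sub  $3, $3, $0 ; 0/12/0/2/2/1/12/8
#2 xori  $7, $1, 3 ; 0/12/0/2/2/1/12/15
#3 bne  $7, $3, L6 ; 0/12/0/2/2/1/12/15 ; →target
#4 slti  $6, $5, 13 ; 0/12/0/2/2/1/1/15
#6 add  $5, $7, $1 ; 0/12/0/2/2/27/1/15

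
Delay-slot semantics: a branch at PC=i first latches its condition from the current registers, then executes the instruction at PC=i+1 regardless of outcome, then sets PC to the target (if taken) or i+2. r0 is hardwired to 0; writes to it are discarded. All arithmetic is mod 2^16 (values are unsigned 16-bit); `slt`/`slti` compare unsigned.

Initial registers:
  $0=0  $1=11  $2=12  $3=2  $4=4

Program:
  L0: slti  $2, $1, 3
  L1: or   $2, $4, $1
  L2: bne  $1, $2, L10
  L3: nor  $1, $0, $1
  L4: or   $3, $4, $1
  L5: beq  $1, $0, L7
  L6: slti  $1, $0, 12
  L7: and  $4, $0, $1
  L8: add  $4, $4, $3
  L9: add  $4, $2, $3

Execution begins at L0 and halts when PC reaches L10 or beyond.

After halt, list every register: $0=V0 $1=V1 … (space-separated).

$0=0 $1=65524 $2=15 $3=2 $4=4

[0] slti  $2, $1, 3  →  {$0:0, $1:11, $2:0, $3:2, $4:4}
[1] or   $2, $4, $1  →  {$0:0, $1:11, $2:15, $3:2, $4:4}
[2] bne  $1, $2, L10  →  {$0:0, $1:11, $2:15, $3:2, $4:4}  ⟨branch taken⟩
[3] nor  $1, $0, $1  →  {$0:0, $1:65524, $2:15, $3:2, $4:4}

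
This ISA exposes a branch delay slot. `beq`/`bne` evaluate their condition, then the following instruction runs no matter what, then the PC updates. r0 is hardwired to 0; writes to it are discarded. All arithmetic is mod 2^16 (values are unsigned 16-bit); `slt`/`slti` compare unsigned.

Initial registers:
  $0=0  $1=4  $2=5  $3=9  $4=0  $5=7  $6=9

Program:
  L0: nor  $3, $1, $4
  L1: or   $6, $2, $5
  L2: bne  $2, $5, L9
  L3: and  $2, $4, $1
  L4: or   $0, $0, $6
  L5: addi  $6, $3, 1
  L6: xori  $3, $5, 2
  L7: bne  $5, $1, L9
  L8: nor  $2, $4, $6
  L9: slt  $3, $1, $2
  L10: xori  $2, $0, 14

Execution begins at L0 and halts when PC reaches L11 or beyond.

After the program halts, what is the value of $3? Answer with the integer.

PC=0  nor  $3, $1, $4        | $0=0 $1=4 $2=5 $3=65531 $4=0 $5=7 $6=9
PC=1  or   $6, $2, $5        | $0=0 $1=4 $2=5 $3=65531 $4=0 $5=7 $6=7
PC=2  bne  $2, $5, L9        | $0=0 $1=4 $2=5 $3=65531 $4=0 $5=7 $6=7  [TAKEN]
PC=3  and  $2, $4, $1        | $0=0 $1=4 $2=0 $3=65531 $4=0 $5=7 $6=7
PC=9  slt  $3, $1, $2        | $0=0 $1=4 $2=0 $3=0 $4=0 $5=7 $6=7
PC=10 xori  $2, $0, 14       | $0=0 $1=4 $2=14 $3=0 $4=0 $5=7 $6=7

0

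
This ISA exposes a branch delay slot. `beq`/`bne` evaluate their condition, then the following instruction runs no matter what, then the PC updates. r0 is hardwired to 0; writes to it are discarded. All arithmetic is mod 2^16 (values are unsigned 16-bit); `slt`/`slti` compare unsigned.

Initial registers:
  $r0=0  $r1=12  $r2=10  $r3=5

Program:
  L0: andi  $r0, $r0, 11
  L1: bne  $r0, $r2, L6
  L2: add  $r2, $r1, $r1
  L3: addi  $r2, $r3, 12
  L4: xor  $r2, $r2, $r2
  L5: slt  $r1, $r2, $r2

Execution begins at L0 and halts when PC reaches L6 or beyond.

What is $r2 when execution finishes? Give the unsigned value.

[0] andi  $r0, $r0, 11  →  {$r0:0, $r1:12, $r2:10, $r3:5}
[1] bne  $r0, $r2, L6  →  {$r0:0, $r1:12, $r2:10, $r3:5}  ⟨branch taken⟩
[2] add  $r2, $r1, $r1  →  {$r0:0, $r1:12, $r2:24, $r3:5}

24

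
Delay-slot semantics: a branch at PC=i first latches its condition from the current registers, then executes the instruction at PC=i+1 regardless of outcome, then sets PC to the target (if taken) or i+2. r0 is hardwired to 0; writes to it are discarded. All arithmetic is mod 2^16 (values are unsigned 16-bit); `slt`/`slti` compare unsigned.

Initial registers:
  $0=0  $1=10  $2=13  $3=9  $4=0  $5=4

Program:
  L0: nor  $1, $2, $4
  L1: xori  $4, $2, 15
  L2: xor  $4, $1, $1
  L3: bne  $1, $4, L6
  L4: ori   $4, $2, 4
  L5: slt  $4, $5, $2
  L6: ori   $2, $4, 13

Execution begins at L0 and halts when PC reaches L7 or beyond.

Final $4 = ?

13

PC=0  nor  $1, $2, $4        | $0=0 $1=65522 $2=13 $3=9 $4=0 $5=4
PC=1  xori  $4, $2, 15       | $0=0 $1=65522 $2=13 $3=9 $4=2 $5=4
PC=2  xor  $4, $1, $1        | $0=0 $1=65522 $2=13 $3=9 $4=0 $5=4
PC=3  bne  $1, $4, L6        | $0=0 $1=65522 $2=13 $3=9 $4=0 $5=4  [TAKEN]
PC=4  ori   $4, $2, 4        | $0=0 $1=65522 $2=13 $3=9 $4=13 $5=4
PC=6  ori   $2, $4, 13       | $0=0 $1=65522 $2=13 $3=9 $4=13 $5=4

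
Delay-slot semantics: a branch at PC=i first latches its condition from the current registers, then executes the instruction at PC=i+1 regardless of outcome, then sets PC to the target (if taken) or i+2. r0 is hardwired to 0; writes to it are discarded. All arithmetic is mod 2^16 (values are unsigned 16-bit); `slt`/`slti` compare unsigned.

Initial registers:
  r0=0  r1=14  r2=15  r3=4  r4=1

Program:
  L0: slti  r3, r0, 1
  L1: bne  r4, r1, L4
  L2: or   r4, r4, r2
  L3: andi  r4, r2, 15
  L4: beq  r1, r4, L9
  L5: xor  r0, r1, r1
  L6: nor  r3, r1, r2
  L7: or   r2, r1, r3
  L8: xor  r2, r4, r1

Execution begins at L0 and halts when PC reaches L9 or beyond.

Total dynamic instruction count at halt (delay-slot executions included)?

[0] slti  r3, r0, 1  →  {r0:0, r1:14, r2:15, r3:1, r4:1}
[1] bne  r4, r1, L4  →  {r0:0, r1:14, r2:15, r3:1, r4:1}  ⟨branch taken⟩
[2] or   r4, r4, r2  →  {r0:0, r1:14, r2:15, r3:1, r4:15}
[4] beq  r1, r4, L9  →  {r0:0, r1:14, r2:15, r3:1, r4:15}  ⟨branch fallthrough⟩
[5] xor  r0, r1, r1  →  {r0:0, r1:14, r2:15, r3:1, r4:15}
[6] nor  r3, r1, r2  →  {r0:0, r1:14, r2:15, r3:65520, r4:15}
[7] or   r2, r1, r3  →  {r0:0, r1:14, r2:65534, r3:65520, r4:15}
[8] xor  r2, r4, r1  →  {r0:0, r1:14, r2:1, r3:65520, r4:15}

8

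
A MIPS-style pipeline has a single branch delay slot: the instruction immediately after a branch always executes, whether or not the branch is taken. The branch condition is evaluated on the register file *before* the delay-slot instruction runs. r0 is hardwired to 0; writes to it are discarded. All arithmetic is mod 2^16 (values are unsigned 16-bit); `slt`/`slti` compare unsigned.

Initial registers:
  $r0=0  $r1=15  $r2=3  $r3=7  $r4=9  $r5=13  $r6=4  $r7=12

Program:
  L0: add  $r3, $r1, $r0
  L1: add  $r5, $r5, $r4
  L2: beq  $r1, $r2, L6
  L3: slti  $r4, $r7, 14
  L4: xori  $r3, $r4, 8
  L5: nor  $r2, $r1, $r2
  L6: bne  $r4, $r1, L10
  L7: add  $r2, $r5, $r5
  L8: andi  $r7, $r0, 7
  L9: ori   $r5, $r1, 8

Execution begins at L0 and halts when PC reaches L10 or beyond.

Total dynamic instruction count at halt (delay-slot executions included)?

8

#0 add  $r3, $r1, $r0 ; 0/15/3/15/9/13/4/12
#1 add  $r5, $r5, $r4 ; 0/15/3/15/9/22/4/12
#2 beq  $r1, $r2, L6 ; 0/15/3/15/9/22/4/12 ; →fallthru
#3 slti  $r4, $r7, 14 ; 0/15/3/15/1/22/4/12
#4 xori  $r3, $r4, 8 ; 0/15/3/9/1/22/4/12
#5 nor  $r2, $r1, $r2 ; 0/15/65520/9/1/22/4/12
#6 bne  $r4, $r1, L10 ; 0/15/65520/9/1/22/4/12 ; →target
#7 add  $r2, $r5, $r5 ; 0/15/44/9/1/22/4/12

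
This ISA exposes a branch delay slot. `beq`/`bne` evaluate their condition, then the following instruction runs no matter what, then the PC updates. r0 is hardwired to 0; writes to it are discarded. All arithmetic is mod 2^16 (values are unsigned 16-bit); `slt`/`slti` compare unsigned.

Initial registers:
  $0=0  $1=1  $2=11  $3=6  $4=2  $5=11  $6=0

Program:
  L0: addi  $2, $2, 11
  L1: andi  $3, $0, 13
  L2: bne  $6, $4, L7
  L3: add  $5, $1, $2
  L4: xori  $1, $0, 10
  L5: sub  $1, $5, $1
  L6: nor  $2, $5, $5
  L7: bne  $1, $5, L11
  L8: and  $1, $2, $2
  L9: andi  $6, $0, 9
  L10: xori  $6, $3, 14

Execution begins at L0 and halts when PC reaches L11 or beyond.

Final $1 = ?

PC=0  addi  $2, $2, 11       | $0=0 $1=1 $2=22 $3=6 $4=2 $5=11 $6=0
PC=1  andi  $3, $0, 13       | $0=0 $1=1 $2=22 $3=0 $4=2 $5=11 $6=0
PC=2  bne  $6, $4, L7        | $0=0 $1=1 $2=22 $3=0 $4=2 $5=11 $6=0  [TAKEN]
PC=3  add  $5, $1, $2        | $0=0 $1=1 $2=22 $3=0 $4=2 $5=23 $6=0
PC=7  bne  $1, $5, L11       | $0=0 $1=1 $2=22 $3=0 $4=2 $5=23 $6=0  [TAKEN]
PC=8  and  $1, $2, $2        | $0=0 $1=22 $2=22 $3=0 $4=2 $5=23 $6=0

22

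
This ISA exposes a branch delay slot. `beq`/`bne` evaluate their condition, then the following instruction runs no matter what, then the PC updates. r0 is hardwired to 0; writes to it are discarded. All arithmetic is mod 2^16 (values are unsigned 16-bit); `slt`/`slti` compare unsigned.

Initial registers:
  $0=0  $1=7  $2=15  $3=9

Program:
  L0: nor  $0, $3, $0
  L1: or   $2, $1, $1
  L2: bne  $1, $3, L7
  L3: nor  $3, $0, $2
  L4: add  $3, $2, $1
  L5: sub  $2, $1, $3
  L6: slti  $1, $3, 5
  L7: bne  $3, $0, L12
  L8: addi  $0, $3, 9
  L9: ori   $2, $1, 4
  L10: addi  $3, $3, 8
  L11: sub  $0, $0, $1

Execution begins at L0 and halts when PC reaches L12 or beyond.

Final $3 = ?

65528

PC=0  nor  $0, $3, $0        | $0=0 $1=7 $2=15 $3=9
PC=1  or   $2, $1, $1        | $0=0 $1=7 $2=7 $3=9
PC=2  bne  $1, $3, L7        | $0=0 $1=7 $2=7 $3=9  [TAKEN]
PC=3  nor  $3, $0, $2        | $0=0 $1=7 $2=7 $3=65528
PC=7  bne  $3, $0, L12       | $0=0 $1=7 $2=7 $3=65528  [TAKEN]
PC=8  addi  $0, $3, 9        | $0=0 $1=7 $2=7 $3=65528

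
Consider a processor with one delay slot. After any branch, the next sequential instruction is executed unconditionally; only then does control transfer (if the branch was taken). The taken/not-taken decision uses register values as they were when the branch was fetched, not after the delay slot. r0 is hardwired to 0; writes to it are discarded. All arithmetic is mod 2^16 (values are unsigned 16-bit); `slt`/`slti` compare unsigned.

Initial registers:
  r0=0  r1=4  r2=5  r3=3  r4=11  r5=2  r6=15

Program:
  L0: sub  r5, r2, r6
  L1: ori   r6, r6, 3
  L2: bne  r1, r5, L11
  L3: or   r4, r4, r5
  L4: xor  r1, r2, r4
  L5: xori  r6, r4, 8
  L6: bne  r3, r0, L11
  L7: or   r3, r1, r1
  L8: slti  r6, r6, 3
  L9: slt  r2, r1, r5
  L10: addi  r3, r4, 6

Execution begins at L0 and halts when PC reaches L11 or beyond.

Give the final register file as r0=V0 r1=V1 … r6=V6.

  step pc=0: sub  r5, r2, r6  regs=(0,4,5,3,11,65526,15)
  step pc=1: ori   r6, r6, 3  regs=(0,4,5,3,11,65526,15)
  step pc=2: bne  r1, r5, L11  cond=T  regs=(0,4,5,3,11,65526,15)
  step pc=3: or   r4, r4, r5  regs=(0,4,5,3,65535,65526,15)

r0=0 r1=4 r2=5 r3=3 r4=65535 r5=65526 r6=15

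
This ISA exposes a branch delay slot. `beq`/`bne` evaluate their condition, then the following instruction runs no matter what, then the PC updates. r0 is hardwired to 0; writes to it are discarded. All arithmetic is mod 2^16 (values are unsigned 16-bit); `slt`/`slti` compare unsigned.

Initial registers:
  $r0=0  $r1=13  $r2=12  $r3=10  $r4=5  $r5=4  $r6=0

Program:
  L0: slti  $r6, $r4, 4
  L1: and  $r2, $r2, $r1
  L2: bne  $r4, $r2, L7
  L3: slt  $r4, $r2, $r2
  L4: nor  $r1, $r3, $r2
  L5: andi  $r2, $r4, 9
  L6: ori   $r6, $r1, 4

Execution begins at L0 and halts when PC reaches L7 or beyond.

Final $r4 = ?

#0 slti  $r6, $r4, 4 ; 0/13/12/10/5/4/0
#1 and  $r2, $r2, $r1 ; 0/13/12/10/5/4/0
#2 bne  $r4, $r2, L7 ; 0/13/12/10/5/4/0 ; →target
#3 slt  $r4, $r2, $r2 ; 0/13/12/10/0/4/0

0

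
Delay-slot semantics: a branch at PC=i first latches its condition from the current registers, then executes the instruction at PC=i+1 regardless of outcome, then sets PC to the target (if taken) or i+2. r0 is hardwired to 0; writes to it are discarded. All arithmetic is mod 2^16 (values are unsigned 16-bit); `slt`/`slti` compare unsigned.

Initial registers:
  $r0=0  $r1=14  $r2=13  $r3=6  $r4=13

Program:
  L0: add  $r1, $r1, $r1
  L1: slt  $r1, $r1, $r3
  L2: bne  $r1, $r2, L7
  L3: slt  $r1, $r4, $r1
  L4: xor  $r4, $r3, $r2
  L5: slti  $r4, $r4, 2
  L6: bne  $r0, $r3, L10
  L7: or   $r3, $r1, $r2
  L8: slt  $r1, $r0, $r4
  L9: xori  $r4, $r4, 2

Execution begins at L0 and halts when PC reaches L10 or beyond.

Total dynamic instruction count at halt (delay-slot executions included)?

7

  step pc=0: add  $r1, $r1, $r1  regs=(0,28,13,6,13)
  step pc=1: slt  $r1, $r1, $r3  regs=(0,0,13,6,13)
  step pc=2: bne  $r1, $r2, L7  cond=T  regs=(0,0,13,6,13)
  step pc=3: slt  $r1, $r4, $r1  regs=(0,0,13,6,13)
  step pc=7: or   $r3, $r1, $r2  regs=(0,0,13,13,13)
  step pc=8: slt  $r1, $r0, $r4  regs=(0,1,13,13,13)
  step pc=9: xori  $r4, $r4, 2  regs=(0,1,13,13,15)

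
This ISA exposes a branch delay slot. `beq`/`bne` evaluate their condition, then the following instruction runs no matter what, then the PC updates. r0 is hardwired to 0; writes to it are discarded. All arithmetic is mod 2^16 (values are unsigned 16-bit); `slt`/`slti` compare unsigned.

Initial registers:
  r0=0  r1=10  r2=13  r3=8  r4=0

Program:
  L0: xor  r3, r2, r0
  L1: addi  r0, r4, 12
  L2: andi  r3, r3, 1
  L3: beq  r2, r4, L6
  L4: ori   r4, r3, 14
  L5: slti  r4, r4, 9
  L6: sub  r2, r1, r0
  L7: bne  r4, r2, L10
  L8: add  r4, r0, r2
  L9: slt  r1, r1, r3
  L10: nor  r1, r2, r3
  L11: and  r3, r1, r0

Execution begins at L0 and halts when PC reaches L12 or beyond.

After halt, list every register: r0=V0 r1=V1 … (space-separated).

r0=0 r1=65524 r2=10 r3=0 r4=10

  step pc=0: xor  r3, r2, r0  regs=(0,10,13,13,0)
  step pc=1: addi  r0, r4, 12  regs=(0,10,13,13,0)
  step pc=2: andi  r3, r3, 1  regs=(0,10,13,1,0)
  step pc=3: beq  r2, r4, L6  cond=F  regs=(0,10,13,1,0)
  step pc=4: ori   r4, r3, 14  regs=(0,10,13,1,15)
  step pc=5: slti  r4, r4, 9  regs=(0,10,13,1,0)
  step pc=6: sub  r2, r1, r0  regs=(0,10,10,1,0)
  step pc=7: bne  r4, r2, L10  cond=T  regs=(0,10,10,1,0)
  step pc=8: add  r4, r0, r2  regs=(0,10,10,1,10)
  step pc=10: nor  r1, r2, r3  regs=(0,65524,10,1,10)
  step pc=11: and  r3, r1, r0  regs=(0,65524,10,0,10)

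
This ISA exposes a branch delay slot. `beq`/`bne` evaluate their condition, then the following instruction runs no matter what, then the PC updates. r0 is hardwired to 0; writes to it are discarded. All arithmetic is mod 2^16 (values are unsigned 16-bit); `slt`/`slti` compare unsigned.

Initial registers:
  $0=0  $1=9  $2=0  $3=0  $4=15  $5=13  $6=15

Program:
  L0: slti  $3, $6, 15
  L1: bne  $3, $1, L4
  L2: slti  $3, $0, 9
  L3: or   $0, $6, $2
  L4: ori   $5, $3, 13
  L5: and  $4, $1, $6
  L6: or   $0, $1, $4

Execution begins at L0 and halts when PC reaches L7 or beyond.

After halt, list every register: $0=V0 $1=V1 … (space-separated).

$0=0 $1=9 $2=0 $3=1 $4=9 $5=13 $6=15

PC=0  slti  $3, $6, 15       | $0=0 $1=9 $2=0 $3=0 $4=15 $5=13 $6=15
PC=1  bne  $3, $1, L4        | $0=0 $1=9 $2=0 $3=0 $4=15 $5=13 $6=15  [TAKEN]
PC=2  slti  $3, $0, 9        | $0=0 $1=9 $2=0 $3=1 $4=15 $5=13 $6=15
PC=4  ori   $5, $3, 13       | $0=0 $1=9 $2=0 $3=1 $4=15 $5=13 $6=15
PC=5  and  $4, $1, $6        | $0=0 $1=9 $2=0 $3=1 $4=9 $5=13 $6=15
PC=6  or   $0, $1, $4        | $0=0 $1=9 $2=0 $3=1 $4=9 $5=13 $6=15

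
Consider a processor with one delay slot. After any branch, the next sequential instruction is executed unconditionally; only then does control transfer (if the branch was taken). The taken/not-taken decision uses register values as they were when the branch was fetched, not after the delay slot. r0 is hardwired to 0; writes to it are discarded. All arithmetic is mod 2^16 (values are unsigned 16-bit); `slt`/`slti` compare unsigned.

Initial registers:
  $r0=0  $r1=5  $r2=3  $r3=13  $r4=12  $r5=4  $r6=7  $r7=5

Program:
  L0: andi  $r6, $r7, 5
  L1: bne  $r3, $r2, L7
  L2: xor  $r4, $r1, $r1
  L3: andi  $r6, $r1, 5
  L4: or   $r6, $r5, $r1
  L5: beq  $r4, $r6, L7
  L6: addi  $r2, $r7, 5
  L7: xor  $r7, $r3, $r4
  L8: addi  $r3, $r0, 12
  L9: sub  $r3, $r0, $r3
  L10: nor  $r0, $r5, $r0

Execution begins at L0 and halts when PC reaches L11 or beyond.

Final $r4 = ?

0

#0 andi  $r6, $r7, 5 ; 0/5/3/13/12/4/5/5
#1 bne  $r3, $r2, L7 ; 0/5/3/13/12/4/5/5 ; →target
#2 xor  $r4, $r1, $r1 ; 0/5/3/13/0/4/5/5
#7 xor  $r7, $r3, $r4 ; 0/5/3/13/0/4/5/13
#8 addi  $r3, $r0, 12 ; 0/5/3/12/0/4/5/13
#9 sub  $r3, $r0, $r3 ; 0/5/3/65524/0/4/5/13
#10 nor  $r0, $r5, $r0 ; 0/5/3/65524/0/4/5/13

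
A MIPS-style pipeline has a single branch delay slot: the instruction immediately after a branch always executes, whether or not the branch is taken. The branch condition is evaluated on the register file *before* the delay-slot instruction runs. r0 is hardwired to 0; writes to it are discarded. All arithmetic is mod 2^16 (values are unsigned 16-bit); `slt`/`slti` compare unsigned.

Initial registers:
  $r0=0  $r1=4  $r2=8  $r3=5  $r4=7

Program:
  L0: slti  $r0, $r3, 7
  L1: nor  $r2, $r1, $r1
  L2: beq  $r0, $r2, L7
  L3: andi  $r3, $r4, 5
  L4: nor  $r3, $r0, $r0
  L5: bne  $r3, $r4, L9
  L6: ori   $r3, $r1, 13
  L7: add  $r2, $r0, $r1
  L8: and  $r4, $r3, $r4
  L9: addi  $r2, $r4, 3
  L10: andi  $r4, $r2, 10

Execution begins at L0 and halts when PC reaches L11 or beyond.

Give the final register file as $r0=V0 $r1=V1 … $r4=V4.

$r0=0 $r1=4 $r2=10 $r3=13 $r4=10

  step pc=0: slti  $r0, $r3, 7  regs=(0,4,8,5,7)
  step pc=1: nor  $r2, $r1, $r1  regs=(0,4,65531,5,7)
  step pc=2: beq  $r0, $r2, L7  cond=F  regs=(0,4,65531,5,7)
  step pc=3: andi  $r3, $r4, 5  regs=(0,4,65531,5,7)
  step pc=4: nor  $r3, $r0, $r0  regs=(0,4,65531,65535,7)
  step pc=5: bne  $r3, $r4, L9  cond=T  regs=(0,4,65531,65535,7)
  step pc=6: ori   $r3, $r1, 13  regs=(0,4,65531,13,7)
  step pc=9: addi  $r2, $r4, 3  regs=(0,4,10,13,7)
  step pc=10: andi  $r4, $r2, 10  regs=(0,4,10,13,10)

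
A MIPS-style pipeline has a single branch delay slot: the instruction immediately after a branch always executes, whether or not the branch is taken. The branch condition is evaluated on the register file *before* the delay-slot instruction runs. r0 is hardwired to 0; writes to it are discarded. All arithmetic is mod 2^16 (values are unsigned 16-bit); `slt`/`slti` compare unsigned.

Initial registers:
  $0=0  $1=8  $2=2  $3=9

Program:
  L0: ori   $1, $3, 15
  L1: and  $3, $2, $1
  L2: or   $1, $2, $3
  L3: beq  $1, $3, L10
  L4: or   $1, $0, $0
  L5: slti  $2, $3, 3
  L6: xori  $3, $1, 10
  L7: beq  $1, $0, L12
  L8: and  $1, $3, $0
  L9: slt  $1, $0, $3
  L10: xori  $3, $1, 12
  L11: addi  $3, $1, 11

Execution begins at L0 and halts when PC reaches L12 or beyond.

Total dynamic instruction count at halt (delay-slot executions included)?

[0] ori   $1, $3, 15  →  {$0:0, $1:15, $2:2, $3:9}
[1] and  $3, $2, $1  →  {$0:0, $1:15, $2:2, $3:2}
[2] or   $1, $2, $3  →  {$0:0, $1:2, $2:2, $3:2}
[3] beq  $1, $3, L10  →  {$0:0, $1:2, $2:2, $3:2}  ⟨branch taken⟩
[4] or   $1, $0, $0  →  {$0:0, $1:0, $2:2, $3:2}
[10] xori  $3, $1, 12  →  {$0:0, $1:0, $2:2, $3:12}
[11] addi  $3, $1, 11  →  {$0:0, $1:0, $2:2, $3:11}

7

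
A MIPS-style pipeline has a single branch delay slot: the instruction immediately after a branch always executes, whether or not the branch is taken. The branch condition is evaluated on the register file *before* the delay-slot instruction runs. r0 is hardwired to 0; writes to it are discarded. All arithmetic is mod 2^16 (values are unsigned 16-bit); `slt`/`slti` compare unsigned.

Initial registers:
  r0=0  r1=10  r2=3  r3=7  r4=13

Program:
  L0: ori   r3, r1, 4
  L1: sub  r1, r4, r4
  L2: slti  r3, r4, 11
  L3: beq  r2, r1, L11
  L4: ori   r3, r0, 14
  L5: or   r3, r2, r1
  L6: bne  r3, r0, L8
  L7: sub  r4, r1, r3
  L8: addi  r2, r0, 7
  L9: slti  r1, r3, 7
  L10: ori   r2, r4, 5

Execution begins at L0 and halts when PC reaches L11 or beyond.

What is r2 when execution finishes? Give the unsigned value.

65533

#0 ori   r3, r1, 4 ; 0/10/3/14/13
#1 sub  r1, r4, r4 ; 0/0/3/14/13
#2 slti  r3, r4, 11 ; 0/0/3/0/13
#3 beq  r2, r1, L11 ; 0/0/3/0/13 ; →fallthru
#4 ori   r3, r0, 14 ; 0/0/3/14/13
#5 or   r3, r2, r1 ; 0/0/3/3/13
#6 bne  r3, r0, L8 ; 0/0/3/3/13 ; →target
#7 sub  r4, r1, r3 ; 0/0/3/3/65533
#8 addi  r2, r0, 7 ; 0/0/7/3/65533
#9 slti  r1, r3, 7 ; 0/1/7/3/65533
#10 ori   r2, r4, 5 ; 0/1/65533/3/65533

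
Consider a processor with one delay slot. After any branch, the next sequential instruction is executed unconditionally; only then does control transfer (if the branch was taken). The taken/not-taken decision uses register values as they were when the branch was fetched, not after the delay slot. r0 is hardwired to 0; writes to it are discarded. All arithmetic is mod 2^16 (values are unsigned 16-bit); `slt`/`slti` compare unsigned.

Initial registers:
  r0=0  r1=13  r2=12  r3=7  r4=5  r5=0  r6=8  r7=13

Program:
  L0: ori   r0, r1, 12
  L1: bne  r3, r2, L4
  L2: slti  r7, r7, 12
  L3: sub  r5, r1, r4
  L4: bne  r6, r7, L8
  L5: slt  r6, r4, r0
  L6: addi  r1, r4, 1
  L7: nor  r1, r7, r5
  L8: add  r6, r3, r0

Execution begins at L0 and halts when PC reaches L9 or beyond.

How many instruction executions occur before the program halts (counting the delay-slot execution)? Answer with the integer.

6

PC=0  ori   r0, r1, 12       | r0=0 r1=13 r2=12 r3=7 r4=5 r5=0 r6=8 r7=13
PC=1  bne  r3, r2, L4        | r0=0 r1=13 r2=12 r3=7 r4=5 r5=0 r6=8 r7=13  [TAKEN]
PC=2  slti  r7, r7, 12       | r0=0 r1=13 r2=12 r3=7 r4=5 r5=0 r6=8 r7=0
PC=4  bne  r6, r7, L8        | r0=0 r1=13 r2=12 r3=7 r4=5 r5=0 r6=8 r7=0  [TAKEN]
PC=5  slt  r6, r4, r0        | r0=0 r1=13 r2=12 r3=7 r4=5 r5=0 r6=0 r7=0
PC=8  add  r6, r3, r0        | r0=0 r1=13 r2=12 r3=7 r4=5 r5=0 r6=7 r7=0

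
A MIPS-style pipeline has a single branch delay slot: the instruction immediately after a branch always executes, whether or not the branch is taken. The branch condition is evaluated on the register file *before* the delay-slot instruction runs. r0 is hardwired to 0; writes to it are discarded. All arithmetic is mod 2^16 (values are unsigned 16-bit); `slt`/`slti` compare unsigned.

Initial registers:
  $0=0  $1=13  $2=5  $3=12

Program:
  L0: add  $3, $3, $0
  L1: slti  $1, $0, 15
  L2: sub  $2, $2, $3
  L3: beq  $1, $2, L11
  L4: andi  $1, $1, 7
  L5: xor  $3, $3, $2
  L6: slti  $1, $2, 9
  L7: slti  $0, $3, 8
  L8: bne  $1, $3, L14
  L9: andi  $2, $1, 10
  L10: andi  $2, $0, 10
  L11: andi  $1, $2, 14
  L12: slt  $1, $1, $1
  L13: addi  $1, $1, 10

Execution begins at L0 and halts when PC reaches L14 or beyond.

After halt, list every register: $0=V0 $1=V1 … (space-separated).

PC=0  add  $3, $3, $0        | $0=0 $1=13 $2=5 $3=12
PC=1  slti  $1, $0, 15       | $0=0 $1=1 $2=5 $3=12
PC=2  sub  $2, $2, $3        | $0=0 $1=1 $2=65529 $3=12
PC=3  beq  $1, $2, L11       | $0=0 $1=1 $2=65529 $3=12  [not taken]
PC=4  andi  $1, $1, 7        | $0=0 $1=1 $2=65529 $3=12
PC=5  xor  $3, $3, $2        | $0=0 $1=1 $2=65529 $3=65525
PC=6  slti  $1, $2, 9        | $0=0 $1=0 $2=65529 $3=65525
PC=7  slti  $0, $3, 8        | $0=0 $1=0 $2=65529 $3=65525
PC=8  bne  $1, $3, L14       | $0=0 $1=0 $2=65529 $3=65525  [TAKEN]
PC=9  andi  $2, $1, 10       | $0=0 $1=0 $2=0 $3=65525

$0=0 $1=0 $2=0 $3=65525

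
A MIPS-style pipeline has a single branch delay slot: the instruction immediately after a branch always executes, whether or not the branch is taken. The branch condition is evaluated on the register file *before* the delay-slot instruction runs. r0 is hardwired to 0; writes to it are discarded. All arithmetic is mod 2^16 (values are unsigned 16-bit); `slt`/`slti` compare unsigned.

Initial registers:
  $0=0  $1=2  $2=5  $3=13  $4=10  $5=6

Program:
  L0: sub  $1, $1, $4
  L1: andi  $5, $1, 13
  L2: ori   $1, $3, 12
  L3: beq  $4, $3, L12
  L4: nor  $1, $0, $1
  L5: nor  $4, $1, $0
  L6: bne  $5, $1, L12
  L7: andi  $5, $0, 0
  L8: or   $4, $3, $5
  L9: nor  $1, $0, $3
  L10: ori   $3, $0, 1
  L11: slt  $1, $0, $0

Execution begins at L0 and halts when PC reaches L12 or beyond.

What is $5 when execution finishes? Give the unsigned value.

[0] sub  $1, $1, $4  →  {$0:0, $1:65528, $2:5, $3:13, $4:10, $5:6}
[1] andi  $5, $1, 13  →  {$0:0, $1:65528, $2:5, $3:13, $4:10, $5:8}
[2] ori   $1, $3, 12  →  {$0:0, $1:13, $2:5, $3:13, $4:10, $5:8}
[3] beq  $4, $3, L12  →  {$0:0, $1:13, $2:5, $3:13, $4:10, $5:8}  ⟨branch fallthrough⟩
[4] nor  $1, $0, $1  →  {$0:0, $1:65522, $2:5, $3:13, $4:10, $5:8}
[5] nor  $4, $1, $0  →  {$0:0, $1:65522, $2:5, $3:13, $4:13, $5:8}
[6] bne  $5, $1, L12  →  {$0:0, $1:65522, $2:5, $3:13, $4:13, $5:8}  ⟨branch taken⟩
[7] andi  $5, $0, 0  →  {$0:0, $1:65522, $2:5, $3:13, $4:13, $5:0}

0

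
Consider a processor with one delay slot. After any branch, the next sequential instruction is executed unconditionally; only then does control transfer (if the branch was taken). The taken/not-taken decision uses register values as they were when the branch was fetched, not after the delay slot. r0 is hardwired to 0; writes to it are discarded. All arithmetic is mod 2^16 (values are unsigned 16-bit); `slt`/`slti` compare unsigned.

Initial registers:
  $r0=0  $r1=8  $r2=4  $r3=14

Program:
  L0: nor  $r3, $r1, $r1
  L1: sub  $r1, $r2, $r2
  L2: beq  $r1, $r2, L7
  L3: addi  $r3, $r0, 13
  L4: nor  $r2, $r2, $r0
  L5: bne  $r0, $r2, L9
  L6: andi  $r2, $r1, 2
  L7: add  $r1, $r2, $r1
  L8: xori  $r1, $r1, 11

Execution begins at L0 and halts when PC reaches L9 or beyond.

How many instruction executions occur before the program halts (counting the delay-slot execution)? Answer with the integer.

  step pc=0: nor  $r3, $r1, $r1  regs=(0,8,4,65527)
  step pc=1: sub  $r1, $r2, $r2  regs=(0,0,4,65527)
  step pc=2: beq  $r1, $r2, L7  cond=F  regs=(0,0,4,65527)
  step pc=3: addi  $r3, $r0, 13  regs=(0,0,4,13)
  step pc=4: nor  $r2, $r2, $r0  regs=(0,0,65531,13)
  step pc=5: bne  $r0, $r2, L9  cond=T  regs=(0,0,65531,13)
  step pc=6: andi  $r2, $r1, 2  regs=(0,0,0,13)

7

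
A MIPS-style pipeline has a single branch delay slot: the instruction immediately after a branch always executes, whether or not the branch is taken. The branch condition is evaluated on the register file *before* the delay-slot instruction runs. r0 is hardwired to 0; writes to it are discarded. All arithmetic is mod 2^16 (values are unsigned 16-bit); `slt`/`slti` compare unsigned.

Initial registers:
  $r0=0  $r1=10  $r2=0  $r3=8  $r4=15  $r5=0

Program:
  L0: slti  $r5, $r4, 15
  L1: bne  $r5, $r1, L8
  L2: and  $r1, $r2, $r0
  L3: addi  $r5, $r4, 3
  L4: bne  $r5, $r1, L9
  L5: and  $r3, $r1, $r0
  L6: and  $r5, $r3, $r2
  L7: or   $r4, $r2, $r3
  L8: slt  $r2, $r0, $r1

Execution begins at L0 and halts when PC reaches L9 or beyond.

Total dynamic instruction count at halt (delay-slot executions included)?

#0 slti  $r5, $r4, 15 ; 0/10/0/8/15/0
#1 bne  $r5, $r1, L8 ; 0/10/0/8/15/0 ; →target
#2 and  $r1, $r2, $r0 ; 0/0/0/8/15/0
#8 slt  $r2, $r0, $r1 ; 0/0/0/8/15/0

4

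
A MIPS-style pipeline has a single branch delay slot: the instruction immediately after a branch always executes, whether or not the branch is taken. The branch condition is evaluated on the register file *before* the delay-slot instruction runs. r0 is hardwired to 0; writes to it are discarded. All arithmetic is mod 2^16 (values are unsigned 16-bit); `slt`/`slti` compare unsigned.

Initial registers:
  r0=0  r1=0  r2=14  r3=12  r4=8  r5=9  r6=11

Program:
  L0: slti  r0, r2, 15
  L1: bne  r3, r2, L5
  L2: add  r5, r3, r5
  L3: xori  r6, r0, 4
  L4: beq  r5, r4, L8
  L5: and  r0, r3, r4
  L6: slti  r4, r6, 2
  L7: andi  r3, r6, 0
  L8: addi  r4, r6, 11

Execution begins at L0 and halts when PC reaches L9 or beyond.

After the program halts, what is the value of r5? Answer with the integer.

21

[0] slti  r0, r2, 15  →  {r0:0, r1:0, r2:14, r3:12, r4:8, r5:9, r6:11}
[1] bne  r3, r2, L5  →  {r0:0, r1:0, r2:14, r3:12, r4:8, r5:9, r6:11}  ⟨branch taken⟩
[2] add  r5, r3, r5  →  {r0:0, r1:0, r2:14, r3:12, r4:8, r5:21, r6:11}
[5] and  r0, r3, r4  →  {r0:0, r1:0, r2:14, r3:12, r4:8, r5:21, r6:11}
[6] slti  r4, r6, 2  →  {r0:0, r1:0, r2:14, r3:12, r4:0, r5:21, r6:11}
[7] andi  r3, r6, 0  →  {r0:0, r1:0, r2:14, r3:0, r4:0, r5:21, r6:11}
[8] addi  r4, r6, 11  →  {r0:0, r1:0, r2:14, r3:0, r4:22, r5:21, r6:11}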